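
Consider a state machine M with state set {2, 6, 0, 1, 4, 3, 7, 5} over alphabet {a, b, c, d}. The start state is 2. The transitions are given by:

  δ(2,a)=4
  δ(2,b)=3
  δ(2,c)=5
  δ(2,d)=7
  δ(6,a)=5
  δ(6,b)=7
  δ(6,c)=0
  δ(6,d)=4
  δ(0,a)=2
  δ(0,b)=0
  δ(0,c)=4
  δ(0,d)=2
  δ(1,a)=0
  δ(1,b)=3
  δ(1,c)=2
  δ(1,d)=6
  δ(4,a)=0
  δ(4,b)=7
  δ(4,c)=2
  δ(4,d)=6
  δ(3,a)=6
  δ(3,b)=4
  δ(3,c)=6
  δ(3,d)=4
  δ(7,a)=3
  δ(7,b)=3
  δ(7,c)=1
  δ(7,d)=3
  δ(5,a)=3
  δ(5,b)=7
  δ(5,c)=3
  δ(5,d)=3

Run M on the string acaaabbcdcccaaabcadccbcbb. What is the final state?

start at 2
read 'a': 2 → 4
read 'c': 4 → 2
read 'a': 2 → 4
read 'a': 4 → 0
read 'a': 0 → 2
read 'b': 2 → 3
read 'b': 3 → 4
read 'c': 4 → 2
read 'd': 2 → 7
read 'c': 7 → 1
read 'c': 1 → 2
read 'c': 2 → 5
read 'a': 5 → 3
read 'a': 3 → 6
read 'a': 6 → 5
read 'b': 5 → 7
read 'c': 7 → 1
read 'a': 1 → 0
read 'd': 0 → 2
read 'c': 2 → 5
read 'c': 5 → 3
read 'b': 3 → 4
read 'c': 4 → 2
read 'b': 2 → 3
read 'b': 3 → 4

4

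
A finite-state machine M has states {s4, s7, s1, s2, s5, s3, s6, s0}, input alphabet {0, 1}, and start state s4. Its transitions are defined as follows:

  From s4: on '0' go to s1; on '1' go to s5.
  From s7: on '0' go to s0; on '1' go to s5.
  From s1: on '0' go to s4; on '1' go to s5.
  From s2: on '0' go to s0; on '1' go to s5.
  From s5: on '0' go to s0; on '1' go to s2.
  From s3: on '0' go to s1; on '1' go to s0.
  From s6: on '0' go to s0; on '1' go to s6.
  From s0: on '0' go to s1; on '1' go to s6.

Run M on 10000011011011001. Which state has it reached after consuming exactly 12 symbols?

s4 → s5 → s0 → s1 → s4 → s1 → s4 → s5 → s2 → s0 → s6 → s6 → s0
After 12 symbols: s0.

s0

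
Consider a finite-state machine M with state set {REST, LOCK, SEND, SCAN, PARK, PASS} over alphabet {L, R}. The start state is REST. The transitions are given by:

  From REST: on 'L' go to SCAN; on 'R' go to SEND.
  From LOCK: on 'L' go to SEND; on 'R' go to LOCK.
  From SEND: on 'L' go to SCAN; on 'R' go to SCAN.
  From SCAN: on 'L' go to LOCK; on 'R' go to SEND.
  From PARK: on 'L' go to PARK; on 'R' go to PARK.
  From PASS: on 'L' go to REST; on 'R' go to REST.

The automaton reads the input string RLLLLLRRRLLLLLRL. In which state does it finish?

start at REST
read 'R': REST → SEND
read 'L': SEND → SCAN
read 'L': SCAN → LOCK
read 'L': LOCK → SEND
read 'L': SEND → SCAN
read 'L': SCAN → LOCK
read 'R': LOCK → LOCK
read 'R': LOCK → LOCK
read 'R': LOCK → LOCK
read 'L': LOCK → SEND
read 'L': SEND → SCAN
read 'L': SCAN → LOCK
read 'L': LOCK → SEND
read 'L': SEND → SCAN
read 'R': SCAN → SEND
read 'L': SEND → SCAN

SCAN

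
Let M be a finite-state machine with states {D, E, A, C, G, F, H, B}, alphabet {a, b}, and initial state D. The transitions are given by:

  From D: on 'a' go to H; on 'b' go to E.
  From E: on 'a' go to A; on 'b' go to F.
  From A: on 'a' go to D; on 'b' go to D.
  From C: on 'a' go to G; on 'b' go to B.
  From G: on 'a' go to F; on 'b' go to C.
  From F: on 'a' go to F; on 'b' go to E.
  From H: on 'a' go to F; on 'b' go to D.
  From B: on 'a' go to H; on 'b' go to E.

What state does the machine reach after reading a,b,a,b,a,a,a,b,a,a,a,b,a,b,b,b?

Trace: D -a-> H -b-> D -a-> H -b-> D -a-> H -a-> F -a-> F -b-> E -a-> A -a-> D -a-> H -b-> D -a-> H -b-> D -b-> E -b-> F

F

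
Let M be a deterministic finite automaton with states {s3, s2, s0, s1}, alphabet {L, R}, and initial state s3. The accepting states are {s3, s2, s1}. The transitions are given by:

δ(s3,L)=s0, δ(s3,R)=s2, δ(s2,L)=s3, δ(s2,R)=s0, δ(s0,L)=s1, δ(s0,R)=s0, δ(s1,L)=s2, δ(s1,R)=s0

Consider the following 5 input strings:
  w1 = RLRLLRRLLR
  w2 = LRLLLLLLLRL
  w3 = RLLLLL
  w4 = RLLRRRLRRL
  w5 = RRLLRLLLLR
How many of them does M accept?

3

w1: Trace: s3 -R-> s2 -L-> s3 -R-> s2 -L-> s3 -L-> s0 -R-> s0 -R-> s0 -L-> s1 -L-> s2 -R-> s0  → end s0, rejected
w2: Trace: s3 -L-> s0 -R-> s0 -L-> s1 -L-> s2 -L-> s3 -L-> s0 -L-> s1 -L-> s2 -L-> s3 -R-> s2 -L-> s3  → end s3, accepted
w3: Trace: s3 -R-> s2 -L-> s3 -L-> s0 -L-> s1 -L-> s2 -L-> s3  → end s3, accepted
w4: Trace: s3 -R-> s2 -L-> s3 -L-> s0 -R-> s0 -R-> s0 -R-> s0 -L-> s1 -R-> s0 -R-> s0 -L-> s1  → end s1, accepted
w5: Trace: s3 -R-> s2 -R-> s0 -L-> s1 -L-> s2 -R-> s0 -L-> s1 -L-> s2 -L-> s3 -L-> s0 -R-> s0  → end s0, rejected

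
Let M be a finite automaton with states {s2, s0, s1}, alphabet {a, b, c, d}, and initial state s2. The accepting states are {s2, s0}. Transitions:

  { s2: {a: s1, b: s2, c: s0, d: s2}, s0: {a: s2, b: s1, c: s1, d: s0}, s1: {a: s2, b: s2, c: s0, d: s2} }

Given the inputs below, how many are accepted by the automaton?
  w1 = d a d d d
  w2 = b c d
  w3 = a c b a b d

3

w1: Trace: s2 -d-> s2 -a-> s1 -d-> s2 -d-> s2 -d-> s2  → end s2, accepted
w2: Trace: s2 -b-> s2 -c-> s0 -d-> s0  → end s0, accepted
w3: Trace: s2 -a-> s1 -c-> s0 -b-> s1 -a-> s2 -b-> s2 -d-> s2  → end s2, accepted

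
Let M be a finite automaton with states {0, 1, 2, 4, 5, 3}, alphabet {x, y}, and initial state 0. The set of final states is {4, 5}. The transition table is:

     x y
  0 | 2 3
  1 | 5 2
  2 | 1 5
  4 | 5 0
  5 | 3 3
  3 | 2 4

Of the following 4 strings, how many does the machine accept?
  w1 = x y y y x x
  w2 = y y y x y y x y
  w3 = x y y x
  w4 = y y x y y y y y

w1:
  start at 0
  read 'x': 0 → 2
  read 'y': 2 → 5
  read 'y': 5 → 3
  read 'y': 3 → 4
  read 'x': 4 → 5
  read 'x': 5 → 3
  end 3, rejected
w2:
  start at 0
  read 'y': 0 → 3
  read 'y': 3 → 4
  read 'y': 4 → 0
  read 'x': 0 → 2
  read 'y': 2 → 5
  read 'y': 5 → 3
  read 'x': 3 → 2
  read 'y': 2 → 5
  end 5, accepted
w3:
  start at 0
  read 'x': 0 → 2
  read 'y': 2 → 5
  read 'y': 5 → 3
  read 'x': 3 → 2
  end 2, rejected
w4:
  start at 0
  read 'y': 0 → 3
  read 'y': 3 → 4
  read 'x': 4 → 5
  read 'y': 5 → 3
  read 'y': 3 → 4
  read 'y': 4 → 0
  read 'y': 0 → 3
  read 'y': 3 → 4
  end 4, accepted

2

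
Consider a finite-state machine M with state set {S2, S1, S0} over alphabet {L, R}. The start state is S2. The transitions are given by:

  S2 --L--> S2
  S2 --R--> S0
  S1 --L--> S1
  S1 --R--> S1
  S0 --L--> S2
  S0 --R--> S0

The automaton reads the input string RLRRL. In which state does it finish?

S2

Trace: S2 -R-> S0 -L-> S2 -R-> S0 -R-> S0 -L-> S2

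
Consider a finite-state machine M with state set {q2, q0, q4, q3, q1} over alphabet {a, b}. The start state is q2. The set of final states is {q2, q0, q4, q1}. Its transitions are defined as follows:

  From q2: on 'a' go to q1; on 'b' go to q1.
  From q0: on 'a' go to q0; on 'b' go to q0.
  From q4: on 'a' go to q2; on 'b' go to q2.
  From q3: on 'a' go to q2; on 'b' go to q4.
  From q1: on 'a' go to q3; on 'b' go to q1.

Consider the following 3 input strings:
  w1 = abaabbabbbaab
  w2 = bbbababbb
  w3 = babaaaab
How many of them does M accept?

3

w1:
  start at q2
  read 'a': q2 → q1
  read 'b': q1 → q1
  read 'a': q1 → q3
  read 'a': q3 → q2
  read 'b': q2 → q1
  read 'b': q1 → q1
  read 'a': q1 → q3
  read 'b': q3 → q4
  read 'b': q4 → q2
  read 'b': q2 → q1
  read 'a': q1 → q3
  read 'a': q3 → q2
  read 'b': q2 → q1
  end q1, accepted
w2:
  start at q2
  read 'b': q2 → q1
  read 'b': q1 → q1
  read 'b': q1 → q1
  read 'a': q1 → q3
  read 'b': q3 → q4
  read 'a': q4 → q2
  read 'b': q2 → q1
  read 'b': q1 → q1
  read 'b': q1 → q1
  end q1, accepted
w3:
  start at q2
  read 'b': q2 → q1
  read 'a': q1 → q3
  read 'b': q3 → q4
  read 'a': q4 → q2
  read 'a': q2 → q1
  read 'a': q1 → q3
  read 'a': q3 → q2
  read 'b': q2 → q1
  end q1, accepted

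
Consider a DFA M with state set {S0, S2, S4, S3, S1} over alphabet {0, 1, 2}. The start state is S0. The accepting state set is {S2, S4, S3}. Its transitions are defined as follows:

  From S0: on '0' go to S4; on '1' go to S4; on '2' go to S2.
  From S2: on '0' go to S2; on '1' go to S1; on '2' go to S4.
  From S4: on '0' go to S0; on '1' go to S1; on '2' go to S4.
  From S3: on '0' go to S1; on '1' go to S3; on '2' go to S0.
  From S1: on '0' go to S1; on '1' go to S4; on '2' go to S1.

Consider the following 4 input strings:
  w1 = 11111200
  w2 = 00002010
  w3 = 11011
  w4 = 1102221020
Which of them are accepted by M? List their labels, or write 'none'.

w1:
  start at S0
  read '1': S0 → S4
  read '1': S4 → S1
  read '1': S1 → S4
  read '1': S4 → S1
  read '1': S1 → S4
  read '2': S4 → S4
  read '0': S4 → S0
  read '0': S0 → S4
  end S4, accepted
w2:
  start at S0
  read '0': S0 → S4
  read '0': S4 → S0
  read '0': S0 → S4
  read '0': S4 → S0
  read '2': S0 → S2
  read '0': S2 → S2
  read '1': S2 → S1
  read '0': S1 → S1
  end S1, rejected
w3:
  start at S0
  read '1': S0 → S4
  read '1': S4 → S1
  read '0': S1 → S1
  read '1': S1 → S4
  read '1': S4 → S1
  end S1, rejected
w4:
  start at S0
  read '1': S0 → S4
  read '1': S4 → S1
  read '0': S1 → S1
  read '2': S1 → S1
  read '2': S1 → S1
  read '2': S1 → S1
  read '1': S1 → S4
  read '0': S4 → S0
  read '2': S0 → S2
  read '0': S2 → S2
  end S2, accepted

w1, w4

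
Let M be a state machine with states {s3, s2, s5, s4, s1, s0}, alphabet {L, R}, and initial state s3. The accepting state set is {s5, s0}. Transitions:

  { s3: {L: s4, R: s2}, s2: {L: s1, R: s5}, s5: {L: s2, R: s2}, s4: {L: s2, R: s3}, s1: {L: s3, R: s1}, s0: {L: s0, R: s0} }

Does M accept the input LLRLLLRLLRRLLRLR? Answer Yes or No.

s3 → s4 → s2 → s5 → s2 → s1 → s3 → s2 → s1 → s3 → s2 → s5 → s2 → s1 → s1 → s3 → s2
End state s2 is not accepting.

No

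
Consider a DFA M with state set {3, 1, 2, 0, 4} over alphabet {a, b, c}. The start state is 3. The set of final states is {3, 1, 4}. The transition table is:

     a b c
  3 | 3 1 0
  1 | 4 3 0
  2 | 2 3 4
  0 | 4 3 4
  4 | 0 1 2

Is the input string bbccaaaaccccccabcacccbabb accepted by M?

start at 3
read 'b': 3 → 1
read 'b': 1 → 3
read 'c': 3 → 0
read 'c': 0 → 4
read 'a': 4 → 0
read 'a': 0 → 4
read 'a': 4 → 0
read 'a': 0 → 4
read 'c': 4 → 2
read 'c': 2 → 4
read 'c': 4 → 2
read 'c': 2 → 4
read 'c': 4 → 2
read 'c': 2 → 4
read 'a': 4 → 0
read 'b': 0 → 3
read 'c': 3 → 0
read 'a': 0 → 4
read 'c': 4 → 2
read 'c': 2 → 4
read 'c': 4 → 2
read 'b': 2 → 3
read 'a': 3 → 3
read 'b': 3 → 1
read 'b': 1 → 3
End state 3 is accepting.

Yes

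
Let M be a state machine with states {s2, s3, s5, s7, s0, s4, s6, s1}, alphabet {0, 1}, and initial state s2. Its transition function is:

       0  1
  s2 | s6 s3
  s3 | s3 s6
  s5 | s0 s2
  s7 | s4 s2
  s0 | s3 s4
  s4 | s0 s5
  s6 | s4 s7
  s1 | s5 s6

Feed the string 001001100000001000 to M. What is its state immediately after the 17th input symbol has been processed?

s0

s2 → s6 → s4 → s5 → s0 → s3 → s6 → s7 → s4 → s0 → s3 → s3 → s3 → s3 → s3 → s6 → s4 → s0
After 17 symbols: s0.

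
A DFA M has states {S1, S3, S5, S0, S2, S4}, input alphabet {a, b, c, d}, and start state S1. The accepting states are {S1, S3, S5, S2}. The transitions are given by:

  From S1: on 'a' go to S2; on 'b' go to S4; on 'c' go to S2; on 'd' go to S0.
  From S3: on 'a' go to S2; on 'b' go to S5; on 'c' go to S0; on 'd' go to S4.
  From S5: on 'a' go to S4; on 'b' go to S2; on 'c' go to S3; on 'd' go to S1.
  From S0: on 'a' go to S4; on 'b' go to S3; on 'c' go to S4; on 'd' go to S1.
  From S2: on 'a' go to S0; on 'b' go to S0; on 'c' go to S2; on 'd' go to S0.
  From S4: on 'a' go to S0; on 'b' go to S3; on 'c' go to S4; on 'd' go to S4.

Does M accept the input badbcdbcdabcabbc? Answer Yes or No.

start at S1
read 'b': S1 → S4
read 'a': S4 → S0
read 'd': S0 → S1
read 'b': S1 → S4
read 'c': S4 → S4
read 'd': S4 → S4
read 'b': S4 → S3
read 'c': S3 → S0
read 'd': S0 → S1
read 'a': S1 → S2
read 'b': S2 → S0
read 'c': S0 → S4
read 'a': S4 → S0
read 'b': S0 → S3
read 'b': S3 → S5
read 'c': S5 → S3
End state S3 is accepting.

Yes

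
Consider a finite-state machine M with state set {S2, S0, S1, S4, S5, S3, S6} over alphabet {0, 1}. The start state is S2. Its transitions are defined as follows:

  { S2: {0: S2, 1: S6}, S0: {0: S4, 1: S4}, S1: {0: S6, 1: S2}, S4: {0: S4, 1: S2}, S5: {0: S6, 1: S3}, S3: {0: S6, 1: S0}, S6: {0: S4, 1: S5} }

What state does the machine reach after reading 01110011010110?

S6

S2 → S2 → S6 → S5 → S3 → S6 → S4 → S2 → S6 → S4 → S2 → S2 → S6 → S5 → S6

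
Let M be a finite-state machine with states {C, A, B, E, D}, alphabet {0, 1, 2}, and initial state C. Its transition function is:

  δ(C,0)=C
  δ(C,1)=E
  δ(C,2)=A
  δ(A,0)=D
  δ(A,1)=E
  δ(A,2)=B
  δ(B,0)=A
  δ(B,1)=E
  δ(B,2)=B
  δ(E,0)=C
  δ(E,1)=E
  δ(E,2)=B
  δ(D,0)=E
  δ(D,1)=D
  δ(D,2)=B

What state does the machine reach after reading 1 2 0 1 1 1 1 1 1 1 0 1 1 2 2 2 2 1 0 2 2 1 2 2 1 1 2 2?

start at C
read '1': C → E
read '2': E → B
read '0': B → A
read '1': A → E
read '1': E → E
read '1': E → E
read '1': E → E
read '1': E → E
read '1': E → E
read '1': E → E
read '0': E → C
read '1': C → E
read '1': E → E
read '2': E → B
read '2': B → B
read '2': B → B
read '2': B → B
read '1': B → E
read '0': E → C
read '2': C → A
read '2': A → B
read '1': B → E
read '2': E → B
read '2': B → B
read '1': B → E
read '1': E → E
read '2': E → B
read '2': B → B

B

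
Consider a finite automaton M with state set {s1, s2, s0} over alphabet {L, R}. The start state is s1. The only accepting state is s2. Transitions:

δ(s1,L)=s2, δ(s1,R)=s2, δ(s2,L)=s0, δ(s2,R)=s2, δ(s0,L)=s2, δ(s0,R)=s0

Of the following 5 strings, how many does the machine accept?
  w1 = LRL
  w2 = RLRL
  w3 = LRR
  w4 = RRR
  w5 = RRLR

w1: Trace: s1 -L-> s2 -R-> s2 -L-> s0  → end s0, rejected
w2: Trace: s1 -R-> s2 -L-> s0 -R-> s0 -L-> s2  → end s2, accepted
w3: Trace: s1 -L-> s2 -R-> s2 -R-> s2  → end s2, accepted
w4: Trace: s1 -R-> s2 -R-> s2 -R-> s2  → end s2, accepted
w5: Trace: s1 -R-> s2 -R-> s2 -L-> s0 -R-> s0  → end s0, rejected

3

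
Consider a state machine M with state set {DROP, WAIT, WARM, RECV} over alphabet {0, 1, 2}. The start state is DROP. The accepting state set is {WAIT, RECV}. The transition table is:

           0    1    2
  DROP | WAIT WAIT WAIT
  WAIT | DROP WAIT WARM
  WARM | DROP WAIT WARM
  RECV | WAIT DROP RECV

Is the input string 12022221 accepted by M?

Yes

start at DROP
read '1': DROP → WAIT
read '2': WAIT → WARM
read '0': WARM → DROP
read '2': DROP → WAIT
read '2': WAIT → WARM
read '2': WARM → WARM
read '2': WARM → WARM
read '1': WARM → WAIT
End state WAIT is accepting.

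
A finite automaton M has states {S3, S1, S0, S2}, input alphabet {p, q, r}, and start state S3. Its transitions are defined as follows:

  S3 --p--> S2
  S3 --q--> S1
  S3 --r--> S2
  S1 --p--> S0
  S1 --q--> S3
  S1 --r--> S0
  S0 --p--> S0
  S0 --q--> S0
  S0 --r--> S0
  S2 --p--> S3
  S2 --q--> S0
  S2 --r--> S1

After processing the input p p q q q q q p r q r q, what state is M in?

Trace: S3 -p-> S2 -p-> S3 -q-> S1 -q-> S3 -q-> S1 -q-> S3 -q-> S1 -p-> S0 -r-> S0 -q-> S0 -r-> S0 -q-> S0

S0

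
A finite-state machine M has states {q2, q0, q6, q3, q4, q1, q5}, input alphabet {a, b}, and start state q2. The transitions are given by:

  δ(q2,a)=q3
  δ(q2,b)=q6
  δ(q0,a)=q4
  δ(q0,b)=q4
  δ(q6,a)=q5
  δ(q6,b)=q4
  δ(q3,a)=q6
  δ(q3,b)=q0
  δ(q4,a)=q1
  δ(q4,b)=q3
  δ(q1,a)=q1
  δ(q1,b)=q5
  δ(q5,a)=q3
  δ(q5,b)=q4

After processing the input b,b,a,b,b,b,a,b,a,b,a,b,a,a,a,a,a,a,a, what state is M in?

Trace: q2 -b-> q6 -b-> q4 -a-> q1 -b-> q5 -b-> q4 -b-> q3 -a-> q6 -b-> q4 -a-> q1 -b-> q5 -a-> q3 -b-> q0 -a-> q4 -a-> q1 -a-> q1 -a-> q1 -a-> q1 -a-> q1 -a-> q1

q1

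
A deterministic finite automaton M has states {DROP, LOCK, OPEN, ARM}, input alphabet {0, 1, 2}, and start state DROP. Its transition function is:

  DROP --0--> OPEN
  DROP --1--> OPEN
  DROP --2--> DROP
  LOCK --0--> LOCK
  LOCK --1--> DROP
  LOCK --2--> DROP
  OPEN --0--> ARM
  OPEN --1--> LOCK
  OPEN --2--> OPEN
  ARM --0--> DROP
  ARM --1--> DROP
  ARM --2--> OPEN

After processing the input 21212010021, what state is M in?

DROP → DROP → OPEN → OPEN → LOCK → DROP → OPEN → LOCK → LOCK → LOCK → DROP → OPEN

OPEN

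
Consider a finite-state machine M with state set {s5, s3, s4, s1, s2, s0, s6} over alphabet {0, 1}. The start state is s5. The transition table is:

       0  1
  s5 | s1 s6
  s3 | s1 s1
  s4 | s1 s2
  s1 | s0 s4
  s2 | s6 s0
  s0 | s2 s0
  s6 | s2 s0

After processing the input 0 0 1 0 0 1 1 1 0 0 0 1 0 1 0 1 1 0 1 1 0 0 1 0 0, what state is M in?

Trace: s5 -0-> s1 -0-> s0 -1-> s0 -0-> s2 -0-> s6 -1-> s0 -1-> s0 -1-> s0 -0-> s2 -0-> s6 -0-> s2 -1-> s0 -0-> s2 -1-> s0 -0-> s2 -1-> s0 -1-> s0 -0-> s2 -1-> s0 -1-> s0 -0-> s2 -0-> s6 -1-> s0 -0-> s2 -0-> s6

s6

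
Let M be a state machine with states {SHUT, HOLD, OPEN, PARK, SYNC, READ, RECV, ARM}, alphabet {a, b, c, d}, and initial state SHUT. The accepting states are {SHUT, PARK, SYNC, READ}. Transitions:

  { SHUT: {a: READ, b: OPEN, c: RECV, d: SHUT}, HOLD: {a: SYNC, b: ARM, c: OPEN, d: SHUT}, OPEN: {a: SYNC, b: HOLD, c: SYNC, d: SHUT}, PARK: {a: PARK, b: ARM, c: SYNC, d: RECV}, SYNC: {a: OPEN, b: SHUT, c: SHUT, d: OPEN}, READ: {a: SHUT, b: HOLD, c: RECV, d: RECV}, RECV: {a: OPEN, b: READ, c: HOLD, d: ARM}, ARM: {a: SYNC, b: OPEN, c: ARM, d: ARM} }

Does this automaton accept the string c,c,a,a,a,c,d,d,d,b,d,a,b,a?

Yes

Trace: SHUT -c-> RECV -c-> HOLD -a-> SYNC -a-> OPEN -a-> SYNC -c-> SHUT -d-> SHUT -d-> SHUT -d-> SHUT -b-> OPEN -d-> SHUT -a-> READ -b-> HOLD -a-> SYNC
End state SYNC is accepting.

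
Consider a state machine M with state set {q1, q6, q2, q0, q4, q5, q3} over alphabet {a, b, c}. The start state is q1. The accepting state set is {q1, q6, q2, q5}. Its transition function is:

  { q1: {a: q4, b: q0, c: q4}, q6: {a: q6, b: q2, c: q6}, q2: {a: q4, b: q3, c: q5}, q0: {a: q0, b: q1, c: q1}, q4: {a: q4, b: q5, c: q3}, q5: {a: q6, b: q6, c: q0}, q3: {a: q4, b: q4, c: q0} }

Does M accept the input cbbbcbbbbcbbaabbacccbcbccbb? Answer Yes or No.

q1 → q4 → q5 → q6 → q2 → q5 → q6 → q2 → q3 → q4 → q3 → q4 → q5 → q6 → q6 → q2 → q3 → q4 → q3 → q0 → q1 → q0 → q1 → q0 → q1 → q4 → q5 → q6
End state q6 is accepting.

Yes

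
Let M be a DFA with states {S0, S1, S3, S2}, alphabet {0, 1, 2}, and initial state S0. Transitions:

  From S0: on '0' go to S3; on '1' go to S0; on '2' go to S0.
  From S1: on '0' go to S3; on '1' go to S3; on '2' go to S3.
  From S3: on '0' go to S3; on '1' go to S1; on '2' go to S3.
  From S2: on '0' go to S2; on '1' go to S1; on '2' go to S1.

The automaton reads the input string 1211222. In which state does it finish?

S0 → S0 → S0 → S0 → S0 → S0 → S0 → S0

S0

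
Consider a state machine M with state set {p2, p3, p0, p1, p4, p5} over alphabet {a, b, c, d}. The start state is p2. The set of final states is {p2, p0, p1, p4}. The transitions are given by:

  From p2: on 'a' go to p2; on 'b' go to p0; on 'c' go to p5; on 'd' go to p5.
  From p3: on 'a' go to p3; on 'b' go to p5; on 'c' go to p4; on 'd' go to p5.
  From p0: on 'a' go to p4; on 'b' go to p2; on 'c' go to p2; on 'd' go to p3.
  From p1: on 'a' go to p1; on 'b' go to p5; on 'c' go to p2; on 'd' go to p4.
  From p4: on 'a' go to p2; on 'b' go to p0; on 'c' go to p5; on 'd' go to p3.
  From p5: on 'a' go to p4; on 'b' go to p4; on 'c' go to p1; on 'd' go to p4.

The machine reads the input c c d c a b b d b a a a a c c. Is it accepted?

Trace: p2 -c-> p5 -c-> p1 -d-> p4 -c-> p5 -a-> p4 -b-> p0 -b-> p2 -d-> p5 -b-> p4 -a-> p2 -a-> p2 -a-> p2 -a-> p2 -c-> p5 -c-> p1
End state p1 is accepting.

Yes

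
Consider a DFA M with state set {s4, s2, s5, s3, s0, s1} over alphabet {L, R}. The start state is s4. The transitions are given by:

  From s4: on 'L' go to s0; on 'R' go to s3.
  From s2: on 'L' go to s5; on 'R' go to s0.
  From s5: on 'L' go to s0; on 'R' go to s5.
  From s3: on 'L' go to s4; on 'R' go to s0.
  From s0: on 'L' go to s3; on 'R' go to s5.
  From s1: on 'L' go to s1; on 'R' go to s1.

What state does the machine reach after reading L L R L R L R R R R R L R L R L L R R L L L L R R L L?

s3

Trace: s4 -L-> s0 -L-> s3 -R-> s0 -L-> s3 -R-> s0 -L-> s3 -R-> s0 -R-> s5 -R-> s5 -R-> s5 -R-> s5 -L-> s0 -R-> s5 -L-> s0 -R-> s5 -L-> s0 -L-> s3 -R-> s0 -R-> s5 -L-> s0 -L-> s3 -L-> s4 -L-> s0 -R-> s5 -R-> s5 -L-> s0 -L-> s3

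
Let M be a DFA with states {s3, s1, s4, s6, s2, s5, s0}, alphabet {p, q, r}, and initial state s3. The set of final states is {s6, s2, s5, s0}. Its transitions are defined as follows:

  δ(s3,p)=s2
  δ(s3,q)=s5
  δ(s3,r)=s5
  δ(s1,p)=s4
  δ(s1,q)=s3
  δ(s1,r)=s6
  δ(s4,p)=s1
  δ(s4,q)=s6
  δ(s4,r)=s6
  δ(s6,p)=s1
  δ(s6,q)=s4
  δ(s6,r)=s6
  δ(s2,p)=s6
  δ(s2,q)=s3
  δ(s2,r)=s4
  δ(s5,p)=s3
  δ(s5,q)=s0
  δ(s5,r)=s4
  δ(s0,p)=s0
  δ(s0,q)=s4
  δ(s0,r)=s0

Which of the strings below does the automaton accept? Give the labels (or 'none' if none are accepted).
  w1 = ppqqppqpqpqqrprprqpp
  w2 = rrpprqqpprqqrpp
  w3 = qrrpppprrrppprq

w1: Trace: s3 -p-> s2 -p-> s6 -q-> s4 -q-> s6 -p-> s1 -p-> s4 -q-> s6 -p-> s1 -q-> s3 -p-> s2 -q-> s3 -q-> s5 -r-> s4 -p-> s1 -r-> s6 -p-> s1 -r-> s6 -q-> s4 -p-> s1 -p-> s4  → end s4, rejected
w2: Trace: s3 -r-> s5 -r-> s4 -p-> s1 -p-> s4 -r-> s6 -q-> s4 -q-> s6 -p-> s1 -p-> s4 -r-> s6 -q-> s4 -q-> s6 -r-> s6 -p-> s1 -p-> s4  → end s4, rejected
w3: Trace: s3 -q-> s5 -r-> s4 -r-> s6 -p-> s1 -p-> s4 -p-> s1 -p-> s4 -r-> s6 -r-> s6 -r-> s6 -p-> s1 -p-> s4 -p-> s1 -r-> s6 -q-> s4  → end s4, rejected

none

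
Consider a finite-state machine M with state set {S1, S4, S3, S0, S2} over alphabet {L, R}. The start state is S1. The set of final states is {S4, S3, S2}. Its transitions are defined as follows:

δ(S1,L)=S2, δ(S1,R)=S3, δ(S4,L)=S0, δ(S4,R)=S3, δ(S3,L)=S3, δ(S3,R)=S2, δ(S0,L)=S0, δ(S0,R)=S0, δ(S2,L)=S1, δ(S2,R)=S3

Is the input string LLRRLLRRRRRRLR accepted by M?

Yes

start at S1
read 'L': S1 → S2
read 'L': S2 → S1
read 'R': S1 → S3
read 'R': S3 → S2
read 'L': S2 → S1
read 'L': S1 → S2
read 'R': S2 → S3
read 'R': S3 → S2
read 'R': S2 → S3
read 'R': S3 → S2
read 'R': S2 → S3
read 'R': S3 → S2
read 'L': S2 → S1
read 'R': S1 → S3
End state S3 is accepting.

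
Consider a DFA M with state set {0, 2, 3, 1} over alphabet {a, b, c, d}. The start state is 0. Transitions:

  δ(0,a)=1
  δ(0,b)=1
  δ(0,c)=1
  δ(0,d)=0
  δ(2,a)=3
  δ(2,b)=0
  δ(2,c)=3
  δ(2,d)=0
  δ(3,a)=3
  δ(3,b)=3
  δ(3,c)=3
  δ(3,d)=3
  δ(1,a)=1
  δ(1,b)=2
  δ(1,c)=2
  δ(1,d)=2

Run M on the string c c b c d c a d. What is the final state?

3

start at 0
read 'c': 0 → 1
read 'c': 1 → 2
read 'b': 2 → 0
read 'c': 0 → 1
read 'd': 1 → 2
read 'c': 2 → 3
read 'a': 3 → 3
read 'd': 3 → 3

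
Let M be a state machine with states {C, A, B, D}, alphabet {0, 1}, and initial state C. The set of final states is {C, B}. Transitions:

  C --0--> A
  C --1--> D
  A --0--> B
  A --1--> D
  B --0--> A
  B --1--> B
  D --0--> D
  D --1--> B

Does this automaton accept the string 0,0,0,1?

No

C → A → B → A → D
End state D is not accepting.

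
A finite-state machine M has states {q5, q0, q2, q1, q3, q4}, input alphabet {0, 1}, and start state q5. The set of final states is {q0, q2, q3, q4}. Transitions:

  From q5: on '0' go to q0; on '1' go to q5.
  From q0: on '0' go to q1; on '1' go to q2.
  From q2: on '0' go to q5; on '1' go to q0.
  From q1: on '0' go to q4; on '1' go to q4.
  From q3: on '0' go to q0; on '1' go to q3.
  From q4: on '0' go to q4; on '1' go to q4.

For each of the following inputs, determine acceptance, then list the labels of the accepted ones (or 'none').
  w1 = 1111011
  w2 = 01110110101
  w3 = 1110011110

w1, w3

w1: Trace: q5 -1-> q5 -1-> q5 -1-> q5 -1-> q5 -0-> q0 -1-> q2 -1-> q0  → end q0, accepted
w2: Trace: q5 -0-> q0 -1-> q2 -1-> q0 -1-> q2 -0-> q5 -1-> q5 -1-> q5 -0-> q0 -1-> q2 -0-> q5 -1-> q5  → end q5, rejected
w3: Trace: q5 -1-> q5 -1-> q5 -1-> q5 -0-> q0 -0-> q1 -1-> q4 -1-> q4 -1-> q4 -1-> q4 -0-> q4  → end q4, accepted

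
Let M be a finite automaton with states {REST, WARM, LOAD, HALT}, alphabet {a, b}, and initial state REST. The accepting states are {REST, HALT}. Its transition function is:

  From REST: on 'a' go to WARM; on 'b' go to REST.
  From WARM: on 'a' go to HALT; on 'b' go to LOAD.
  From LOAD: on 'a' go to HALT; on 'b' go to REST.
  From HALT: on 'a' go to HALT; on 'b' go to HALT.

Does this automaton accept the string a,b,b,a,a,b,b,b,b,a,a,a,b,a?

Yes

start at REST
read 'a': REST → WARM
read 'b': WARM → LOAD
read 'b': LOAD → REST
read 'a': REST → WARM
read 'a': WARM → HALT
read 'b': HALT → HALT
read 'b': HALT → HALT
read 'b': HALT → HALT
read 'b': HALT → HALT
read 'a': HALT → HALT
read 'a': HALT → HALT
read 'a': HALT → HALT
read 'b': HALT → HALT
read 'a': HALT → HALT
End state HALT is accepting.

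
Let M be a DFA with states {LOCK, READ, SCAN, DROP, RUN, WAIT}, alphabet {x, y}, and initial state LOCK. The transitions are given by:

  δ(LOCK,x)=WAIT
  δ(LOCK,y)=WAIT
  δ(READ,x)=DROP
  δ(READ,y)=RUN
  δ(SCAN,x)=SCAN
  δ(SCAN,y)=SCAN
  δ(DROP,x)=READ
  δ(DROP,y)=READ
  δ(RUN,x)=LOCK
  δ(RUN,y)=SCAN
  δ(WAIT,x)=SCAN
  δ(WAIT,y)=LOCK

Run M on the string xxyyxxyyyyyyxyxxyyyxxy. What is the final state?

LOCK → WAIT → SCAN → SCAN → SCAN → SCAN → SCAN → SCAN → SCAN → SCAN → SCAN → SCAN → SCAN → SCAN → SCAN → SCAN → SCAN → SCAN → SCAN → SCAN → SCAN → SCAN → SCAN

SCAN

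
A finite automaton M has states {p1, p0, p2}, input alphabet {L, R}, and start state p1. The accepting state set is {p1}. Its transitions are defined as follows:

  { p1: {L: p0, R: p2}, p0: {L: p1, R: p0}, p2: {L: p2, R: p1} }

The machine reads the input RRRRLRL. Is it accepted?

Trace: p1 -R-> p2 -R-> p1 -R-> p2 -R-> p1 -L-> p0 -R-> p0 -L-> p1
End state p1 is accepting.

Yes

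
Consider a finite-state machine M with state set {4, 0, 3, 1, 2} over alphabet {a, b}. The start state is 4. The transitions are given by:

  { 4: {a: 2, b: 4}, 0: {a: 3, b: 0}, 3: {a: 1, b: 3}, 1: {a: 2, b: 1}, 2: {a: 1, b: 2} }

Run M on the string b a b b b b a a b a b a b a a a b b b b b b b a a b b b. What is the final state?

1

start at 4
read 'b': 4 → 4
read 'a': 4 → 2
read 'b': 2 → 2
read 'b': 2 → 2
read 'b': 2 → 2
read 'b': 2 → 2
read 'a': 2 → 1
read 'a': 1 → 2
read 'b': 2 → 2
read 'a': 2 → 1
read 'b': 1 → 1
read 'a': 1 → 2
read 'b': 2 → 2
read 'a': 2 → 1
read 'a': 1 → 2
read 'a': 2 → 1
read 'b': 1 → 1
read 'b': 1 → 1
read 'b': 1 → 1
read 'b': 1 → 1
read 'b': 1 → 1
read 'b': 1 → 1
read 'b': 1 → 1
read 'a': 1 → 2
read 'a': 2 → 1
read 'b': 1 → 1
read 'b': 1 → 1
read 'b': 1 → 1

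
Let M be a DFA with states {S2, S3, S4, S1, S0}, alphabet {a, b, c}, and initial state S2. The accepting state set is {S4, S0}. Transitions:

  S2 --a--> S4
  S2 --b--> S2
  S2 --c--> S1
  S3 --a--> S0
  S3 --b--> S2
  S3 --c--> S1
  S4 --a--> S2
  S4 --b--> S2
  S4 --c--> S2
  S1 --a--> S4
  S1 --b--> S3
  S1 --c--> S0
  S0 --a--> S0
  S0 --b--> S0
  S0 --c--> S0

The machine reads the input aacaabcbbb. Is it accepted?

No

S2 → S4 → S2 → S1 → S4 → S2 → S2 → S1 → S3 → S2 → S2
End state S2 is not accepting.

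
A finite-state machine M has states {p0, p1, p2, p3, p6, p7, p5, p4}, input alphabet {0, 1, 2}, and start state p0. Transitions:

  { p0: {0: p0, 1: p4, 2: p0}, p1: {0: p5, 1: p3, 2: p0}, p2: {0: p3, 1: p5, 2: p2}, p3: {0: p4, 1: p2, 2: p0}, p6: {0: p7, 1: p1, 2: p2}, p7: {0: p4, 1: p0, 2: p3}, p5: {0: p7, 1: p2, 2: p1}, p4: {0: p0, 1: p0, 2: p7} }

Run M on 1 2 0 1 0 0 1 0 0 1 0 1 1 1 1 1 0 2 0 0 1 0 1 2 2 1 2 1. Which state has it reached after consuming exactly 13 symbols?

p0

p0 → p4 → p7 → p4 → p0 → p0 → p0 → p4 → p0 → p0 → p4 → p0 → p4 → p0
After 13 symbols: p0.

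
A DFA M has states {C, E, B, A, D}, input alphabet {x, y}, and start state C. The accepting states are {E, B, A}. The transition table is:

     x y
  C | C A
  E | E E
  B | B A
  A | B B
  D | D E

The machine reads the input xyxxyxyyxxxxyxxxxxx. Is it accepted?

Yes

Trace: C -x-> C -y-> A -x-> B -x-> B -y-> A -x-> B -y-> A -y-> B -x-> B -x-> B -x-> B -x-> B -y-> A -x-> B -x-> B -x-> B -x-> B -x-> B -x-> B
End state B is accepting.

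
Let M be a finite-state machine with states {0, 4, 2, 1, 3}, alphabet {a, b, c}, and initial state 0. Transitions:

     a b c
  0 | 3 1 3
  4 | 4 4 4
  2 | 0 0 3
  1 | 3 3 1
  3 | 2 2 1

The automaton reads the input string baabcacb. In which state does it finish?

2

Trace: 0 -b-> 1 -a-> 3 -a-> 2 -b-> 0 -c-> 3 -a-> 2 -c-> 3 -b-> 2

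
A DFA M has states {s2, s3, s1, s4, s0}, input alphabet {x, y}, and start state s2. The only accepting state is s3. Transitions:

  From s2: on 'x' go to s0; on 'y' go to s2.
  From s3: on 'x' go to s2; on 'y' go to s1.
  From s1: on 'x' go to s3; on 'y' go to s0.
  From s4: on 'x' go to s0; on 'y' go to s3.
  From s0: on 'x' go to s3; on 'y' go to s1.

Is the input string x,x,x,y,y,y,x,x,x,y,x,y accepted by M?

No

Trace: s2 -x-> s0 -x-> s3 -x-> s2 -y-> s2 -y-> s2 -y-> s2 -x-> s0 -x-> s3 -x-> s2 -y-> s2 -x-> s0 -y-> s1
End state s1 is not accepting.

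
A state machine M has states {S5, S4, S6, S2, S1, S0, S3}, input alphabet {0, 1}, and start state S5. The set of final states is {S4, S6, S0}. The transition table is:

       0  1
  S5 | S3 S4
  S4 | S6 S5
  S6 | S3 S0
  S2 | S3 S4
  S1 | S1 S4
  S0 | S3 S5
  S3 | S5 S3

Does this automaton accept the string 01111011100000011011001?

S5 → S3 → S3 → S3 → S3 → S3 → S5 → S4 → S5 → S4 → S6 → S3 → S5 → S3 → S5 → S3 → S3 → S3 → S5 → S4 → S5 → S3 → S5 → S4
End state S4 is accepting.

Yes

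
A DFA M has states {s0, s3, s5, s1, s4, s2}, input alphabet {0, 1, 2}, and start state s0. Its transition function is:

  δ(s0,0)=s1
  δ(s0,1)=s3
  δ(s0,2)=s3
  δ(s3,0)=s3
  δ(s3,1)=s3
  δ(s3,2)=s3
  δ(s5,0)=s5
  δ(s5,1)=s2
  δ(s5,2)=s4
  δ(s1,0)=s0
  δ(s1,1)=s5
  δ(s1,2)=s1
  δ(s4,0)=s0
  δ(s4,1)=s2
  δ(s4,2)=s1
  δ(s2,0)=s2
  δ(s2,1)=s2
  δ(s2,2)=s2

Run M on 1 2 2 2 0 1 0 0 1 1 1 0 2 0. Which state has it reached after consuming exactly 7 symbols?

start at s0
read '1': s0 → s3
read '2': s3 → s3
read '2': s3 → s3
read '2': s3 → s3
read '0': s3 → s3
read '1': s3 → s3
read '0': s3 → s3
After 7 symbols: s3.

s3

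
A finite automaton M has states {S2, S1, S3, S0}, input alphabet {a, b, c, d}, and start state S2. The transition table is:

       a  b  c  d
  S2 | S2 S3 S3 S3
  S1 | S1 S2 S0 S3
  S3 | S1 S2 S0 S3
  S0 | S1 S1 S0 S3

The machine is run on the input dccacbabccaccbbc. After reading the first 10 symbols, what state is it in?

Trace: S2 -d-> S3 -c-> S0 -c-> S0 -a-> S1 -c-> S0 -b-> S1 -a-> S1 -b-> S2 -c-> S3 -c-> S0
After 10 symbols: S0.

S0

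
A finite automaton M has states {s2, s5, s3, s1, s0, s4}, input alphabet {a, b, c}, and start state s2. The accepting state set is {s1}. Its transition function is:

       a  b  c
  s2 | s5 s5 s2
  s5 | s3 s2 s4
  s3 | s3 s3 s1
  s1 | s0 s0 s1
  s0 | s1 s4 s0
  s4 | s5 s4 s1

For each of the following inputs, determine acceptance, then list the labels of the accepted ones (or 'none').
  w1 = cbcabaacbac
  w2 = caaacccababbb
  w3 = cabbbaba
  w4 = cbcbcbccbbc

w1, w4

w1: Trace: s2 -c-> s2 -b-> s5 -c-> s4 -a-> s5 -b-> s2 -a-> s5 -a-> s3 -c-> s1 -b-> s0 -a-> s1 -c-> s1  → end s1, accepted
w2: Trace: s2 -c-> s2 -a-> s5 -a-> s3 -a-> s3 -c-> s1 -c-> s1 -c-> s1 -a-> s0 -b-> s4 -a-> s5 -b-> s2 -b-> s5 -b-> s2  → end s2, rejected
w3: Trace: s2 -c-> s2 -a-> s5 -b-> s2 -b-> s5 -b-> s2 -a-> s5 -b-> s2 -a-> s5  → end s5, rejected
w4: Trace: s2 -c-> s2 -b-> s5 -c-> s4 -b-> s4 -c-> s1 -b-> s0 -c-> s0 -c-> s0 -b-> s4 -b-> s4 -c-> s1  → end s1, accepted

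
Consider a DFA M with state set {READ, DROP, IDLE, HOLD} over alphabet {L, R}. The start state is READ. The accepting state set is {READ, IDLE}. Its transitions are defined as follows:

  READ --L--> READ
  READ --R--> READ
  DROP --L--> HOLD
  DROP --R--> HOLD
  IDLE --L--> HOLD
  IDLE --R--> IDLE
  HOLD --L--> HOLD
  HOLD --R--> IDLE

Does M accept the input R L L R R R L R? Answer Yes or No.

Trace: READ -R-> READ -L-> READ -L-> READ -R-> READ -R-> READ -R-> READ -L-> READ -R-> READ
End state READ is accepting.

Yes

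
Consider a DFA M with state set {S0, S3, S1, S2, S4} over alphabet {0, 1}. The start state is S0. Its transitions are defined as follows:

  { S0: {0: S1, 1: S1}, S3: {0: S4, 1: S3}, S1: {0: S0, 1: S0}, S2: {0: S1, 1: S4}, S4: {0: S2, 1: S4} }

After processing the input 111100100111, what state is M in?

start at S0
read '1': S0 → S1
read '1': S1 → S0
read '1': S0 → S1
read '1': S1 → S0
read '0': S0 → S1
read '0': S1 → S0
read '1': S0 → S1
read '0': S1 → S0
read '0': S0 → S1
read '1': S1 → S0
read '1': S0 → S1
read '1': S1 → S0

S0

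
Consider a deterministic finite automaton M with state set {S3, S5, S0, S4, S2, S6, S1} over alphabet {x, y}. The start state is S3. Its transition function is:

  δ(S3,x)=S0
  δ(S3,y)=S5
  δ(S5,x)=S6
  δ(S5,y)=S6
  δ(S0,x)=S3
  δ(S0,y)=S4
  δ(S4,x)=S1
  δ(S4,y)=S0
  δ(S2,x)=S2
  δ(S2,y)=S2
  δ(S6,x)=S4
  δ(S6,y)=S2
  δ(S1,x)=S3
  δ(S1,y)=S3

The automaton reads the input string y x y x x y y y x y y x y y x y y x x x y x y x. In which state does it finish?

start at S3
read 'y': S3 → S5
read 'x': S5 → S6
read 'y': S6 → S2
read 'x': S2 → S2
read 'x': S2 → S2
read 'y': S2 → S2
read 'y': S2 → S2
read 'y': S2 → S2
read 'x': S2 → S2
read 'y': S2 → S2
read 'y': S2 → S2
read 'x': S2 → S2
read 'y': S2 → S2
read 'y': S2 → S2
read 'x': S2 → S2
read 'y': S2 → S2
read 'y': S2 → S2
read 'x': S2 → S2
read 'x': S2 → S2
read 'x': S2 → S2
read 'y': S2 → S2
read 'x': S2 → S2
read 'y': S2 → S2
read 'x': S2 → S2

S2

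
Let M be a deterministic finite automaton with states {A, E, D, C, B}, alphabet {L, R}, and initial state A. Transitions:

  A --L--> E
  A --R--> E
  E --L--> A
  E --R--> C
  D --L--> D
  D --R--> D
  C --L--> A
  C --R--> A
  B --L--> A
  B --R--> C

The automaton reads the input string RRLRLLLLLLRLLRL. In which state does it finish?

A → E → C → A → E → A → E → A → E → A → E → C → A → E → C → A

A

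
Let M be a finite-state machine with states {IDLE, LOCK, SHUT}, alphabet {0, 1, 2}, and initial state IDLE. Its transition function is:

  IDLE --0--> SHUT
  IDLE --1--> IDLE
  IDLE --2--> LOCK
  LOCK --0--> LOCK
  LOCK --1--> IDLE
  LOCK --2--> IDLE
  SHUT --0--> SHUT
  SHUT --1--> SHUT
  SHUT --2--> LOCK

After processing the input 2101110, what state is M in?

SHUT

IDLE → LOCK → IDLE → SHUT → SHUT → SHUT → SHUT → SHUT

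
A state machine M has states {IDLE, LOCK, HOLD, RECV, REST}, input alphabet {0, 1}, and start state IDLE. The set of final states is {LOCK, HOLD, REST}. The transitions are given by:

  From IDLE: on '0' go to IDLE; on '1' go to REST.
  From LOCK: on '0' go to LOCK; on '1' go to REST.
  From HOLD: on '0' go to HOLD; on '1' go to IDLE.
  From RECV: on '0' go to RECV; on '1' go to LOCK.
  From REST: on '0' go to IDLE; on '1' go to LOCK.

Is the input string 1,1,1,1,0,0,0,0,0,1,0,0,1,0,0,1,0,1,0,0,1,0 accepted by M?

start at IDLE
read '1': IDLE → REST
read '1': REST → LOCK
read '1': LOCK → REST
read '1': REST → LOCK
read '0': LOCK → LOCK
read '0': LOCK → LOCK
read '0': LOCK → LOCK
read '0': LOCK → LOCK
read '0': LOCK → LOCK
read '1': LOCK → REST
read '0': REST → IDLE
read '0': IDLE → IDLE
read '1': IDLE → REST
read '0': REST → IDLE
read '0': IDLE → IDLE
read '1': IDLE → REST
read '0': REST → IDLE
read '1': IDLE → REST
read '0': REST → IDLE
read '0': IDLE → IDLE
read '1': IDLE → REST
read '0': REST → IDLE
End state IDLE is not accepting.

No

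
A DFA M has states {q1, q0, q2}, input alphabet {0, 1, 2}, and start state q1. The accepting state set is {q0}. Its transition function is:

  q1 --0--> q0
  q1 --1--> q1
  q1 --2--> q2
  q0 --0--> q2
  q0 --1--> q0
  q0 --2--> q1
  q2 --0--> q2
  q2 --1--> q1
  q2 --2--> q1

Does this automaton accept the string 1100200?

No

start at q1
read '1': q1 → q1
read '1': q1 → q1
read '0': q1 → q0
read '0': q0 → q2
read '2': q2 → q1
read '0': q1 → q0
read '0': q0 → q2
End state q2 is not accepting.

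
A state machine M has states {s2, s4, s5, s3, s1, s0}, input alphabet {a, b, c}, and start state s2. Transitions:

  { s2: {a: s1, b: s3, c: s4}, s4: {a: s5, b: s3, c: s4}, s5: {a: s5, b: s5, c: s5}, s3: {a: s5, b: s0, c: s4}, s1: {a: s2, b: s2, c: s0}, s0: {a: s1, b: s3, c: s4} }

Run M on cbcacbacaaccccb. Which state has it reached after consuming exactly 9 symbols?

Trace: s2 -c-> s4 -b-> s3 -c-> s4 -a-> s5 -c-> s5 -b-> s5 -a-> s5 -c-> s5 -a-> s5
After 9 symbols: s5.

s5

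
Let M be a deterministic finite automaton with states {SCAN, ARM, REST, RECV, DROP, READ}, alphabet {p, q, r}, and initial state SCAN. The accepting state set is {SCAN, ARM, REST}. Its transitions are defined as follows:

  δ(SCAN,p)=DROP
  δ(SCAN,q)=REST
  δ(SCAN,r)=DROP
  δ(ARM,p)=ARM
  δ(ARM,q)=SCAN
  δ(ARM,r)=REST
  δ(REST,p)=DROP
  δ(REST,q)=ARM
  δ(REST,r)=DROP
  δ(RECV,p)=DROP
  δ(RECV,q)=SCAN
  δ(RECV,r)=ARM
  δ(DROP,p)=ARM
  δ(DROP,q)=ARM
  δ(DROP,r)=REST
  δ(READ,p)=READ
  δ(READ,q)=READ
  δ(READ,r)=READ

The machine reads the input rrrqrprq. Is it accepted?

Trace: SCAN -r-> DROP -r-> REST -r-> DROP -q-> ARM -r-> REST -p-> DROP -r-> REST -q-> ARM
End state ARM is accepting.

Yes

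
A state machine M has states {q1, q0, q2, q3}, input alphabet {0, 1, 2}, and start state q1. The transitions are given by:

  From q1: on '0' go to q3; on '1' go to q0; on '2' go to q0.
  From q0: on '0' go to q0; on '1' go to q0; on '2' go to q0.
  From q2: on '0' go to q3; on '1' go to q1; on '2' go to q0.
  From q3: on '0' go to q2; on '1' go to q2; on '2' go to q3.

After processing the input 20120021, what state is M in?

start at q1
read '2': q1 → q0
read '0': q0 → q0
read '1': q0 → q0
read '2': q0 → q0
read '0': q0 → q0
read '0': q0 → q0
read '2': q0 → q0
read '1': q0 → q0

q0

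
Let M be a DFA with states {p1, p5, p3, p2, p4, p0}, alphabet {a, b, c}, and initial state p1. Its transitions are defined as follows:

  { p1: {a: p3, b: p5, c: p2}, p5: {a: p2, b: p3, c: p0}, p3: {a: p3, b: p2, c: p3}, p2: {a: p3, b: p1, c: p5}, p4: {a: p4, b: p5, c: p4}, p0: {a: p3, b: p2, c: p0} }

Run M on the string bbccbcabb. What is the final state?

start at p1
read 'b': p1 → p5
read 'b': p5 → p3
read 'c': p3 → p3
read 'c': p3 → p3
read 'b': p3 → p2
read 'c': p2 → p5
read 'a': p5 → p2
read 'b': p2 → p1
read 'b': p1 → p5

p5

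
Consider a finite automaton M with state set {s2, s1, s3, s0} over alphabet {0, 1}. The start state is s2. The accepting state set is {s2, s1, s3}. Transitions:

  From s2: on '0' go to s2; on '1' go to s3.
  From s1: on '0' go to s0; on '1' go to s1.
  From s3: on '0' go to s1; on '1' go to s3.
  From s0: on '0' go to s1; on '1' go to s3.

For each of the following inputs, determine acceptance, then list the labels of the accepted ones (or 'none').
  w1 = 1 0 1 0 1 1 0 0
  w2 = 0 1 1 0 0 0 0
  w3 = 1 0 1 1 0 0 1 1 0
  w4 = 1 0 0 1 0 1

w4

w1:
  start at s2
  read '1': s2 → s3
  read '0': s3 → s1
  read '1': s1 → s1
  read '0': s1 → s0
  read '1': s0 → s3
  read '1': s3 → s3
  read '0': s3 → s1
  read '0': s1 → s0
  end s0, rejected
w2:
  start at s2
  read '0': s2 → s2
  read '1': s2 → s3
  read '1': s3 → s3
  read '0': s3 → s1
  read '0': s1 → s0
  read '0': s0 → s1
  read '0': s1 → s0
  end s0, rejected
w3:
  start at s2
  read '1': s2 → s3
  read '0': s3 → s1
  read '1': s1 → s1
  read '1': s1 → s1
  read '0': s1 → s0
  read '0': s0 → s1
  read '1': s1 → s1
  read '1': s1 → s1
  read '0': s1 → s0
  end s0, rejected
w4:
  start at s2
  read '1': s2 → s3
  read '0': s3 → s1
  read '0': s1 → s0
  read '1': s0 → s3
  read '0': s3 → s1
  read '1': s1 → s1
  end s1, accepted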